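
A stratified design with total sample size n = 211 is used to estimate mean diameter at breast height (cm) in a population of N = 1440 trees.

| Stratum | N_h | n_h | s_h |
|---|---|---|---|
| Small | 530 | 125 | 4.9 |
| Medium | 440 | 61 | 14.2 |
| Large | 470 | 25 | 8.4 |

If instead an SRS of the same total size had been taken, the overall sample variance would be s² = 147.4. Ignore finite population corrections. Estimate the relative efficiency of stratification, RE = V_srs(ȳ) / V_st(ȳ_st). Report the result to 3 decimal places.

RE ≈ 1.100

V̂(ȳ_st) = Σ W_h² s_h²/n_h, with W_h = N_h/N and N = 1440:
  stratum Small: (530/1440)²·4.9²/125 = 0.0260201
  stratum Medium: (440/1440)²·14.2²/61 = 0.308622
  stratum Large: (470/1440)²·8.4²/25 = 0.300669
V_st = 0.635312
V_srs = s²/n = 147.4/211 = 0.698578
Relative efficiency = V_srs / V_st = 0.698578/0.635312 = 1.0996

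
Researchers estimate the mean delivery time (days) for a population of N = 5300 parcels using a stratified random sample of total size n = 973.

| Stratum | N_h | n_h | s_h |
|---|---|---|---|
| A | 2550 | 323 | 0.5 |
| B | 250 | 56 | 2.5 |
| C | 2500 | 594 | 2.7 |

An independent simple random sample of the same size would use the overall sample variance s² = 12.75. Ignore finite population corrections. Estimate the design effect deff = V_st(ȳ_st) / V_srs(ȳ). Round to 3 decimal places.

deff ≈ 0.241

V̂(ȳ_st) = Σ W_h² s_h²/n_h, with W_h = N_h/N and N = 5300:
  stratum A: (2550/5300)²·0.5²/323 = 0.00017917
  stratum B: (250/5300)²·2.5²/56 = 0.000248325
  stratum C: (2500/5300)²·2.7²/594 = 0.00273067
V_st = 0.00315817
V_srs = s²/n = 12.75/973 = 0.0131038
deff = V_st / V_srs = 0.00315817/0.0131038 = 0.2410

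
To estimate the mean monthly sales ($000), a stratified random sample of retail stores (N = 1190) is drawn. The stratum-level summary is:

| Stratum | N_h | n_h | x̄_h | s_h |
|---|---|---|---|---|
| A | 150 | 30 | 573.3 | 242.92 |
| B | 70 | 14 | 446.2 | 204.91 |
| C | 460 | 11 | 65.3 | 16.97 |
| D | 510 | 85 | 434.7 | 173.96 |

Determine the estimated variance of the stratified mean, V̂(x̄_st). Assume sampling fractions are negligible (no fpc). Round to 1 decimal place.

V̂(x̄_st) ≈ 110.9

V̂(x̄_st) = Σ W_h² s_h²/n_h, with W_h = N_h/N and N = 1190:
  stratum A: (150/1190)²·242.92²/30 = 31.2532
  stratum B: (70/1190)²·204.91²/14 = 10.3777
  stratum C: (460/1190)²·16.97²/11 = 3.91194
  stratum D: (510/1190)²·173.96²/85 = 65.3923
V̂(x̄_st) = 110.935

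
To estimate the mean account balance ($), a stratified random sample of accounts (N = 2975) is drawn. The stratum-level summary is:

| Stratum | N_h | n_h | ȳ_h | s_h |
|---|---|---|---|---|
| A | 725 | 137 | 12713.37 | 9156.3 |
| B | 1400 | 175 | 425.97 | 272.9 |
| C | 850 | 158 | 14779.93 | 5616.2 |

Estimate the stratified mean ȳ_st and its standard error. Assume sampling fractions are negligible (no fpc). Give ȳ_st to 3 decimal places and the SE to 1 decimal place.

ȳ_st ≈ 7521.510, SE ≈ 229.6

ȳ_st = Σ W_h ȳ_h = (725·12713.37 + 1400·425.97 + 850·14779.93)/2975 = 7521.50983
V̂(ȳ_st) = Σ W_h² s_h²/n_h, with W_h = N_h/N and N = 2975:
  stratum A: (725/2975)²·9156.3²/137 = 36343.1
  stratum B: (1400/2975)²·272.9²/175 = 94.2434
  stratum C: (850/2975)²·5616.2²/158 = 16296.4
V̂(ȳ_st) = 52733.7
SE(ȳ_st) = √52733.7 = 229.638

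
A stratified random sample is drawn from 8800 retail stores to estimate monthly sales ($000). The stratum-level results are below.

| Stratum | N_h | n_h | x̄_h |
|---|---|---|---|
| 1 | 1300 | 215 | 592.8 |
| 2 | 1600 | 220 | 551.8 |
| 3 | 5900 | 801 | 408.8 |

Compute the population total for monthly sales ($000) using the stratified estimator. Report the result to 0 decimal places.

τ̂_st ≈ 4065440

τ̂_st = Σ N_h x̄_h = 1300·592.8 + 1600·551.8 + 5900·408.8 = 4065440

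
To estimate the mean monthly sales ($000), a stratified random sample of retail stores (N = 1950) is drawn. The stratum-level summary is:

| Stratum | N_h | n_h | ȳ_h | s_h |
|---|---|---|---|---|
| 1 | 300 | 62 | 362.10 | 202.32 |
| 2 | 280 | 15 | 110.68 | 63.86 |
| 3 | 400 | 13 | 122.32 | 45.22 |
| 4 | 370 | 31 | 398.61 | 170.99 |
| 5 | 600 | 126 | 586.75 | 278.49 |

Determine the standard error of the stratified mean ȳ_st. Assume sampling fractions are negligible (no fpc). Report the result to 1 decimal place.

V̂(ȳ_st) = Σ W_h² s_h²/n_h, with W_h = N_h/N and N = 1950:
  stratum 1: (300/1950)²·202.32²/62 = 15.6264
  stratum 2: (280/1950)²·63.86²/15 = 5.60549
  stratum 3: (400/1950)²·45.22²/13 = 6.61864
  stratum 4: (370/1950)²·170.99²/31 = 33.9558
  stratum 5: (600/1950)²·278.49²/126 = 58.275
V̂(ȳ_st) = 120.081
SE(ȳ_st) = √120.081 = 10.9582

SE(ȳ_st) ≈ 11.0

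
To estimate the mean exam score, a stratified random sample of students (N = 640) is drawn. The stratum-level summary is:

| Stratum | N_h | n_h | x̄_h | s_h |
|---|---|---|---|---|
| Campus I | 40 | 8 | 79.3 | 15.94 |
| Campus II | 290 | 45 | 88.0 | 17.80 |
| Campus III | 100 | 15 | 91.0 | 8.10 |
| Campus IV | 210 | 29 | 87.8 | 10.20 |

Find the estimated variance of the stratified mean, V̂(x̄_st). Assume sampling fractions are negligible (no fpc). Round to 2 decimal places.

V̂(x̄_st) = Σ W_h² s_h²/n_h, with W_h = N_h/N and N = 640:
  stratum Campus I: (40/640)²·15.94²/8 = 0.124064
  stratum Campus II: (290/640)²·17.80²/45 = 1.44565
  stratum Campus III: (100/640)²·8.10²/15 = 0.106787
  stratum Campus IV: (210/640)²·10.20²/29 = 0.386261
V̂(x̄_st) = 2.06276

V̂(x̄_st) ≈ 2.06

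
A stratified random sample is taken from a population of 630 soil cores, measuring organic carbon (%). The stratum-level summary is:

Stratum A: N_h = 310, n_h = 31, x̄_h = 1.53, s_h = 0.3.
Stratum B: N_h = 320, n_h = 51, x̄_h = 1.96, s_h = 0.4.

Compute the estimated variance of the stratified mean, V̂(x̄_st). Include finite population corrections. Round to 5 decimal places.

V̂(x̄_st) = Σ W_h² (1 − n_h/N_h) s_h²/n_h, with W_h = N_h/N and N = 630:
  stratum A: (310/630)²·(1 − 31/310)·0.3²/31 = 0.000632653
  stratum B: (320/630)²·(1 − 51/320)·0.4²/51 = 0.00068041
V̂(x̄_st) = 0.00131306

V̂(x̄_st) ≈ 0.00131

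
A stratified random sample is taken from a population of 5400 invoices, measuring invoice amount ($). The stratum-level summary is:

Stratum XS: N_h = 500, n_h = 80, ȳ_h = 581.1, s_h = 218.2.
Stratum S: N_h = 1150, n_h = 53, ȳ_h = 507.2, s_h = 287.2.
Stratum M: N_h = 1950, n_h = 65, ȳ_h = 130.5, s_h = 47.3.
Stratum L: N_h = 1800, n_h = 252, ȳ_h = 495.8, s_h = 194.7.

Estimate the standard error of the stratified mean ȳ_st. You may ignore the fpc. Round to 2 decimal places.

SE(ȳ_st) ≈ 9.84

V̂(ȳ_st) = Σ W_h² s_h²/n_h, with W_h = N_h/N and N = 5400:
  stratum XS: (500/5400)²·218.2²/80 = 5.10237
  stratum S: (1150/5400)²·287.2²/53 = 70.5832
  stratum M: (1950/5400)²·47.3²/65 = 4.48839
  stratum L: (1800/5400)²·194.7²/252 = 16.7143
V̂(ȳ_st) = 96.8883
SE(ȳ_st) = √96.8883 = 9.84318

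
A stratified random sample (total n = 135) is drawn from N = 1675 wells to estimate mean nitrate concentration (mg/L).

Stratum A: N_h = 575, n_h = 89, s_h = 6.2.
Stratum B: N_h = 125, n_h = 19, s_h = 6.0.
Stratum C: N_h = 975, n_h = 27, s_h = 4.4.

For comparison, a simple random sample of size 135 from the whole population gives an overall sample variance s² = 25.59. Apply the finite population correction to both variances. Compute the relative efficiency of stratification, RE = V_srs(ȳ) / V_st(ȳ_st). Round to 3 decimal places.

RE ≈ 0.605

V̂(ȳ_st) = Σ W_h² (1 − n_h/N_h) s_h²/n_h, with W_h = N_h/N and N = 1675:
  stratum A: (575/1675)²·(1 − 89/575)·6.2²/89 = 0.0430197
  stratum B: (125/1675)²·(1 − 19/125)·6.0²/19 = 0.00894819
  stratum C: (975/1675)²·(1 − 27/975)·4.4²/27 = 0.236224
V_st = 0.288192
V_srs = (1 − 135/1675)·25.59/135 = 0.174278
Relative efficiency = V_srs / V_st = 0.174278/0.288192 = 0.6047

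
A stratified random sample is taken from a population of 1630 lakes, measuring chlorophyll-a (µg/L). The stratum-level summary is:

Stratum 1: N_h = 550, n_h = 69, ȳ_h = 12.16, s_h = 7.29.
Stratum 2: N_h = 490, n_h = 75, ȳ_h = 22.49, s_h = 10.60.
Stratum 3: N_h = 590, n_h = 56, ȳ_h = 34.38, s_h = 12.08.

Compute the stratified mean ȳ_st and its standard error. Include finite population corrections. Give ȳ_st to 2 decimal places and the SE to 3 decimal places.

ȳ_st ≈ 23.31, SE ≈ 0.707

ȳ_st = Σ W_h ȳ_h = (550·12.16 + 490·22.49 + 590·34.38)/1630 = 23.30816
V̂(ȳ_st) = Σ W_h² (1 − n_h/N_h) s_h²/n_h, with W_h = N_h/N and N = 1630:
  stratum 1: (550/1630)²·(1 − 69/550)·7.29²/69 = 0.07669
  stratum 2: (490/1630)²·(1 − 75/490)·10.60²/75 = 0.114662
  stratum 3: (590/1630)²·(1 − 56/590)·12.08²/56 = 0.309004
V̂(ȳ_st) = 0.500356
SE(ȳ_st) = √0.500356 = 0.707358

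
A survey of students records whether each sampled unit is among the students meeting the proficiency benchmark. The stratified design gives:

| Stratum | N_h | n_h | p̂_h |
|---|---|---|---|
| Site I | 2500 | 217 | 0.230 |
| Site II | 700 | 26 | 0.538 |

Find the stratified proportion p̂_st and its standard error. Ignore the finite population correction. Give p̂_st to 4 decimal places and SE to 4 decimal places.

p̂_st ≈ 0.2974, SE ≈ 0.0312

N = 3200; stratum weights W_h = N_h/N.
p̂_st = Σ W_h p̂_h = (2500·0.230 + 700·0.538)/3200 = 0.29738
V̂(p̂_st) = Σ W_h² p̂_h(1−p̂_h)/(n_h−1):
  stratum Site I: (2500/3200)²·0.230·0.770/216 = 0.000500432
  stratum Site II: (700/3200)²·0.538·0.462/25 = 0.000475752
V̂(p̂_st) = 0.000976183; SE = √V̂ = 0.0312439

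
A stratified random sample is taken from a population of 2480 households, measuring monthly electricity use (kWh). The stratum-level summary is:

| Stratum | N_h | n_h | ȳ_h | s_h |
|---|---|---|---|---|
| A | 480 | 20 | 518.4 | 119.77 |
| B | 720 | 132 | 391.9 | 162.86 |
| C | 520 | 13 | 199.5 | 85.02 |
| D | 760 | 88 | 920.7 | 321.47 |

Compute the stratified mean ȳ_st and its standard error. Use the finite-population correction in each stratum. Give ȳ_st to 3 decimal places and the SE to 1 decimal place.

ȳ_st ≈ 538.094, SE ≈ 12.7

ȳ_st = Σ W_h ȳ_h = (480·518.4 + 720·391.9 + 520·199.5 + 760·920.7)/2480 = 538.09355
V̂(ȳ_st) = Σ W_h² (1 − n_h/N_h) s_h²/n_h, with W_h = N_h/N and N = 2480:
  stratum A: (480/2480)²·(1 − 20/480)·119.77²/20 = 25.7491
  stratum B: (720/2480)²·(1 − 132/720)·162.86²/132 = 13.8312
  stratum C: (520/2480)²·(1 − 13/520)·85.02²/13 = 23.8345
  stratum D: (760/2480)²·(1 − 88/760)·321.47²/88 = 97.5164
V̂(ȳ_st) = 160.931
SE(ȳ_st) = √160.931 = 12.6859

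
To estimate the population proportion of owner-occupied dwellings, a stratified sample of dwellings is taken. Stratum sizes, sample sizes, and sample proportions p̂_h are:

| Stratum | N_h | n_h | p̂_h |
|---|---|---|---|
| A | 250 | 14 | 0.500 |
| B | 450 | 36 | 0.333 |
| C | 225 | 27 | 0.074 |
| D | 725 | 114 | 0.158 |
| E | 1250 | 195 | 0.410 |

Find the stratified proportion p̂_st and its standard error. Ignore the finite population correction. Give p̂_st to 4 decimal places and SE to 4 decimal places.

N = 2900; stratum weights W_h = N_h/N.
p̂_st = Σ W_h p̂_h = (250·0.500 + 450·0.333 + 225·0.074 + 725·0.158 + 1250·0.410)/2900 = 0.31674
V̂(p̂_st) = Σ W_h² p̂_h(1−p̂_h)/(n_h−1):
  stratum A: (250/2900)²·0.500·0.500/13 = 0.000142916
  stratum B: (450/2900)²·0.333·0.667/35 = 0.000152803
  stratum C: (225/2900)²·0.074·0.926/26 = 1.58649e-05
  stratum D: (725/2900)²·0.158·0.842/113 = 7.35819e-05
  stratum E: (1250/2900)²·0.410·0.590/194 = 0.000231664
V̂(p̂_st) = 0.000616829; SE = √V̂ = 0.024836

p̂_st ≈ 0.3167, SE ≈ 0.0248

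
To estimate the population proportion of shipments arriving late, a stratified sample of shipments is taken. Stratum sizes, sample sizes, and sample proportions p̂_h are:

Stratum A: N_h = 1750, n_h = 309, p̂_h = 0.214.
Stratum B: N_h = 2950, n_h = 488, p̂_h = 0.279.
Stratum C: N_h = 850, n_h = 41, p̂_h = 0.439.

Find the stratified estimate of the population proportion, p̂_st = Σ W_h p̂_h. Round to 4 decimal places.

N = 5550; stratum weights W_h = N_h/N.
p̂_st = Σ W_h p̂_h = (1750·0.214 + 2950·0.279 + 850·0.439)/5550 = 0.28301

p̂_st ≈ 0.2830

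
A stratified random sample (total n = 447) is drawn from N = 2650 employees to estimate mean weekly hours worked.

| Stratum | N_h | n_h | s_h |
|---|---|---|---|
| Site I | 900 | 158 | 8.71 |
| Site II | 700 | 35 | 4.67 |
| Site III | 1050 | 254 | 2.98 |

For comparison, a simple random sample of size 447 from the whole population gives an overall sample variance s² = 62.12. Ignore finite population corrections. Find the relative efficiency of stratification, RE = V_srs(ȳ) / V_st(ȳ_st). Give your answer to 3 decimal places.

RE ≈ 1.332

V̂(ȳ_st) = Σ W_h² s_h²/n_h, with W_h = N_h/N and N = 2650:
  stratum Site I: (900/2650)²·8.71²/158 = 0.0553825
  stratum Site II: (700/2650)²·4.67²/35 = 0.043478
  stratum Site III: (1050/2650)²·2.98²/254 = 0.0054889
V_st = 0.104349
V_srs = s²/n = 62.12/447 = 0.138971
Relative efficiency = V_srs / V_st = 0.138971/0.104349 = 1.3318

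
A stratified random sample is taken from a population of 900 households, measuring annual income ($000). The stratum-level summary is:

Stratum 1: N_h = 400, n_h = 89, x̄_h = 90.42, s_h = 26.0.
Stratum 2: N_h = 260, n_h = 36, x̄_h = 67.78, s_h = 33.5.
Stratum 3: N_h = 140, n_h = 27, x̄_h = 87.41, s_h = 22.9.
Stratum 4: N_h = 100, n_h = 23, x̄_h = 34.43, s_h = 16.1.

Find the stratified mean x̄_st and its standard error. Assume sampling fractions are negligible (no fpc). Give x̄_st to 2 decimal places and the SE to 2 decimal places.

x̄_st ≈ 77.19, SE ≈ 2.17

x̄_st = Σ W_h x̄_h = (400·90.42 + 260·67.78 + 140·87.41 + 100·34.43)/900 = 77.19022
V̂(x̄_st) = Σ W_h² s_h²/n_h, with W_h = N_h/N and N = 900:
  stratum 1: (400/900)²·26.0²/89 = 1.50035
  stratum 2: (260/900)²·33.5²/36 = 2.60165
  stratum 3: (140/900)²·22.9²/27 = 0.469979
  stratum 4: (100/900)²·16.1²/23 = 0.139136
V̂(x̄_st) = 4.71111
SE(x̄_st) = √4.71111 = 2.17051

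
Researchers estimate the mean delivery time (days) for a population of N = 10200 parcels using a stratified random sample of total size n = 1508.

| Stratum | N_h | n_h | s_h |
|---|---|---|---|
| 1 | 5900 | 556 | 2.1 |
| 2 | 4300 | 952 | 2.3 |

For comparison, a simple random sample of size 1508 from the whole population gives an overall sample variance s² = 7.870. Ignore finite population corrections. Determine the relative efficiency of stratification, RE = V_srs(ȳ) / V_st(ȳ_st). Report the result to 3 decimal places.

V̂(ȳ_st) = Σ W_h² s_h²/n_h, with W_h = N_h/N and N = 10200:
  stratum 1: (5900/10200)²·2.1²/556 = 0.0026538
  stratum 2: (4300/10200)²·2.3²/952 = 0.000987541
V_st = 0.00364134
V_srs = s²/n = 7.870/1508 = 0.00521883
Relative efficiency = V_srs / V_st = 0.00521883/0.00364134 = 1.4332

RE ≈ 1.433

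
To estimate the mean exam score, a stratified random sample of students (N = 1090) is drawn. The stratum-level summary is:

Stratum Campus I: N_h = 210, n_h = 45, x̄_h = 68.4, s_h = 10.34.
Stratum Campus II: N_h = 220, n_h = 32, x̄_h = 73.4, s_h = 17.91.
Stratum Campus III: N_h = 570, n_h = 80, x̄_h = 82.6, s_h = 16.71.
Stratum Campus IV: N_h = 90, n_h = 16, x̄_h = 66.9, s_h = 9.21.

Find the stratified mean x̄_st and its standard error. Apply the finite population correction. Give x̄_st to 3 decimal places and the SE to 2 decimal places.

x̄_st ≈ 76.711, SE ≈ 1.13

x̄_st = Σ W_h x̄_h = (210·68.4 + 220·73.4 + 570·82.6 + 90·66.9)/1090 = 76.71101
V̂(x̄_st) = Σ W_h² (1 − n_h/N_h) s_h²/n_h, with W_h = N_h/N and N = 1090:
  stratum Campus I: (210/1090)²·(1 − 45/210)·10.34²/45 = 0.0692913
  stratum Campus II: (220/1090)²·(1 − 32/220)·17.91²/32 = 0.348954
  stratum Campus III: (570/1090)²·(1 − 80/570)·16.71²/80 = 0.820504
  stratum Campus IV: (90/1090)²·(1 − 16/90)·9.21²/16 = 0.0297181
V̂(x̄_st) = 1.26847
SE(x̄_st) = √1.26847 = 1.12626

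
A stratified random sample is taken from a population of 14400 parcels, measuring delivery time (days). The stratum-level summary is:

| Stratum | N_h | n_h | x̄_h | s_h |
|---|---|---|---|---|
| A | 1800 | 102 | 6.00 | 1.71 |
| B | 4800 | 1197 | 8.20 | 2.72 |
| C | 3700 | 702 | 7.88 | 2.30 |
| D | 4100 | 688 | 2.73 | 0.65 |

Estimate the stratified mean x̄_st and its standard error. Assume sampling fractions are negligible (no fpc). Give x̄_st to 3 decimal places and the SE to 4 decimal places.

x̄_st = Σ W_h x̄_h = (1800·6.00 + 4800·8.20 + 3700·7.88 + 4100·2.73)/14400 = 6.28535
V̂(x̄_st) = Σ W_h² s_h²/n_h, with W_h = N_h/N and N = 14400:
  stratum A: (1800/14400)²·1.71²/102 = 0.000447932
  stratum B: (4800/14400)²·2.72²/1197 = 0.000686754
  stratum C: (3700/14400)²·2.30²/702 = 0.000497505
  stratum D: (4100/14400)²·0.65²/688 = 4.9783e-05
V̂(x̄_st) = 0.00168197
SE(x̄_st) = √0.00168197 = 0.0410119

x̄_st ≈ 6.285, SE ≈ 0.0410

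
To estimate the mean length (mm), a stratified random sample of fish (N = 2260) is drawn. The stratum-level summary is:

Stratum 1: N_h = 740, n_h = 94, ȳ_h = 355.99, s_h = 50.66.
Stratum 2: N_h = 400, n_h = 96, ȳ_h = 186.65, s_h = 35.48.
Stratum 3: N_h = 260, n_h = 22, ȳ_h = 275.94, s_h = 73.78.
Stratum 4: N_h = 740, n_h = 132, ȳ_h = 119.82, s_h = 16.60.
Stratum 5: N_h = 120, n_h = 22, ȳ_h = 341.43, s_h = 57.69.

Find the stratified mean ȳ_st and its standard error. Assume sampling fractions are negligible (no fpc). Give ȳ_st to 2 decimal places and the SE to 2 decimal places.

ȳ_st ≈ 238.71, SE ≈ 2.70

ȳ_st = Σ W_h ȳ_h = (740·355.99 + 400·186.65 + 260·275.94 + 740·119.82 + 120·341.43)/2260 = 238.70593
V̂(ȳ_st) = Σ W_h² s_h²/n_h, with W_h = N_h/N and N = 2260:
  stratum 1: (740/2260)²·50.66²/94 = 2.92718
  stratum 2: (400/2260)²·35.48²/96 = 0.41077
  stratum 3: (260/2260)²·73.78²/22 = 3.2748
  stratum 4: (740/2260)²·16.60²/132 = 0.223815
  stratum 5: (120/2260)²·57.69²/22 = 0.426505
V̂(ȳ_st) = 7.26307
SE(ȳ_st) = √7.26307 = 2.69501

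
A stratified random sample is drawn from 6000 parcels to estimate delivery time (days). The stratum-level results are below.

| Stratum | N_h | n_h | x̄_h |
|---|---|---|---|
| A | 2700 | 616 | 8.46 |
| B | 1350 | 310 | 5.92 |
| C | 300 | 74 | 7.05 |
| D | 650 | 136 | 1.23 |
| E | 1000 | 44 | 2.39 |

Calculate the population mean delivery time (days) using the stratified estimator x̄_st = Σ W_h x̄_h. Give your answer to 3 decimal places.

N = Σ N_h = 6000. Stratum weights W_h = N_h/N.
x̄_st = (2700·8.46 + 1350·5.92 + 300·7.05 + 650·1.23 + 1000·2.39) / 6000 = 6.02308

x̄_st ≈ 6.023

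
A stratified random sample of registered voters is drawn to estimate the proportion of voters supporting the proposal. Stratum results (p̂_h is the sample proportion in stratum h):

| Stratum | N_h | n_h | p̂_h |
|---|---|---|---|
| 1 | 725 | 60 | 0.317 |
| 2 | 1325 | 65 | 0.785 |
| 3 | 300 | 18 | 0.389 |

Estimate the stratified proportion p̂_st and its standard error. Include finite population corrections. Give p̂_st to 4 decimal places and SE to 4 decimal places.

p̂_st ≈ 0.5901, SE ≈ 0.0365

N = 2350; stratum weights W_h = N_h/N.
p̂_st = Σ W_h p̂_h = (725·0.317 + 1325·0.785 + 300·0.389)/2350 = 0.59006
V̂(p̂_st) = Σ W_h² (1 − n_h/N_h) p̂_h(1−p̂_h)/(n_h−1):
  stratum 1: (725/2350)²·(1 − 60/725)·0.317·0.683/59 = 0.00032037
  stratum 2: (1325/2350)²·(1 − 65/1325)·0.785·0.215/64 = 0.000797221
  stratum 3: (300/2350)²·(1 − 18/300)·0.389·0.611/17 = 0.000214179
V̂(p̂_st) = 0.00133177; SE = √V̂ = 0.0364934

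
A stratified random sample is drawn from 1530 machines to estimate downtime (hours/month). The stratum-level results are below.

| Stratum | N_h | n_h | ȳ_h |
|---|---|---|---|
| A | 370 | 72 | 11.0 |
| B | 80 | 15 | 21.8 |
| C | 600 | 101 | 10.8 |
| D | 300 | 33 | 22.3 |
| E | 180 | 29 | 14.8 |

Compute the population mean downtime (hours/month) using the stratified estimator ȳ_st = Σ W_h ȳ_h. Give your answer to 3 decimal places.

ȳ_st ≈ 14.149

N = Σ N_h = 1530. Stratum weights W_h = N_h/N.
ȳ_st = (370·11.0 + 80·21.8 + 600·10.8 + 300·22.3 + 180·14.8) / 1530 = 14.14902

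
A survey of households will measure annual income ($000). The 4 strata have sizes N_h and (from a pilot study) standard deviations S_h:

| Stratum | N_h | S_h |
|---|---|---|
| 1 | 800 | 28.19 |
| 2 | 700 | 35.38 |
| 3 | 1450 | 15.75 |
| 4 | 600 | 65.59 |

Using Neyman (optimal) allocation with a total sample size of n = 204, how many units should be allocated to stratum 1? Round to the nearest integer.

42

Neyman allocation: n_h = n · N_h S_h / Σ N_i S_i, with n = 204.
  stratum 1: N_h·S_h = 800·28.19 = 22552.00
  stratum 2: N_h·S_h = 700·35.38 = 24766.00
  stratum 3: N_h·S_h = 1450·15.75 = 22837.50
  stratum 4: N_h·S_h = 600·65.59 = 39354.00
Σ N_h S_h = 109509.50
n for stratum 1 = 204·22552.00/109509.50 = 42.011 → 42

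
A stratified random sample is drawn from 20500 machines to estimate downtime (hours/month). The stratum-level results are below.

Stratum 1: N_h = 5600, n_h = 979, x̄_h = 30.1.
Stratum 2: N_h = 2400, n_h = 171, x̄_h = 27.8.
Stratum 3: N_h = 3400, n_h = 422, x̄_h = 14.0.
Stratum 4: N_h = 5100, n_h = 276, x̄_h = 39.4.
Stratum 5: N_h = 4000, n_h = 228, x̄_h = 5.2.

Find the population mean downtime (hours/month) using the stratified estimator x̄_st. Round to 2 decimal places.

x̄_st ≈ 24.62

N = Σ N_h = 20500. Stratum weights W_h = N_h/N.
x̄_st = (5600·30.1 + 2400·27.8 + 3400·14.0 + 5100·39.4 + 4000·5.2) / 20500 = 24.6156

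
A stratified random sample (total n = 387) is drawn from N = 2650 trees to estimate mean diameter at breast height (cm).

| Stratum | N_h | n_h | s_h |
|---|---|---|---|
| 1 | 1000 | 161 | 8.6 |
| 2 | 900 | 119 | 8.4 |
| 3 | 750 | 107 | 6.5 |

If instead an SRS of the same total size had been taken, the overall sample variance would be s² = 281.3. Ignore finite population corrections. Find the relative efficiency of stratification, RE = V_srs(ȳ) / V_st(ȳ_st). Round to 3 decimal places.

V̂(ȳ_st) = Σ W_h² s_h²/n_h, with W_h = N_h/N and N = 2650:
  stratum 1: (1000/2650)²·8.6²/161 = 0.0654153
  stratum 2: (900/2650)²·8.4²/119 = 0.0683919
  stratum 3: (750/2650)²·6.5²/107 = 0.0316281
V_st = 0.165435
V_srs = s²/n = 281.3/387 = 0.726873
Relative efficiency = V_srs / V_st = 0.726873/0.165435 = 4.3937

RE ≈ 4.394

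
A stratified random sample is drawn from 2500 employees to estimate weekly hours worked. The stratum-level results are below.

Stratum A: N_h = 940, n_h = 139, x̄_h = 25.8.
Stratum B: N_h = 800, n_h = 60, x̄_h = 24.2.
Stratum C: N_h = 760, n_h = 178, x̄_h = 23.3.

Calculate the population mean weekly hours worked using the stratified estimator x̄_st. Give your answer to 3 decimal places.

x̄_st ≈ 24.528

N = Σ N_h = 2500. Stratum weights W_h = N_h/N.
x̄_st = (940·25.8 + 800·24.2 + 760·23.3) / 2500 = 24.52800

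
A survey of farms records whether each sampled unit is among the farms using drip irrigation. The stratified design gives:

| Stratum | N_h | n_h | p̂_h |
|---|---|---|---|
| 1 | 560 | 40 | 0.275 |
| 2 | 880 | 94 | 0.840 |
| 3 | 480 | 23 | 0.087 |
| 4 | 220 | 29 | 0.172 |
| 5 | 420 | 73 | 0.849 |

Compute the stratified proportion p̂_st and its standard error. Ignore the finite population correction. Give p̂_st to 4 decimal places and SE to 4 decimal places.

p̂_st ≈ 0.5193, SE ≈ 0.0251

N = 2560; stratum weights W_h = N_h/N.
p̂_st = Σ W_h p̂_h = (560·0.275 + 880·0.840 + 480·0.087 + 220·0.172 + 420·0.849)/2560 = 0.51929
V̂(p̂_st) = Σ W_h² p̂_h(1−p̂_h)/(n_h−1):
  stratum 1: (560/2560)²·0.275·0.725/39 = 0.000244626
  stratum 2: (880/2560)²·0.840·0.160/93 = 0.000170766
  stratum 3: (480/2560)²·0.087·0.913/22 = 0.000126932
  stratum 4: (220/2560)²·0.172·0.828/28 = 3.75635e-05
  stratum 5: (420/2560)²·0.849·0.151/72 = 4.7926e-05
V̂(p̂_st) = 0.000627813; SE = √V̂ = 0.0250562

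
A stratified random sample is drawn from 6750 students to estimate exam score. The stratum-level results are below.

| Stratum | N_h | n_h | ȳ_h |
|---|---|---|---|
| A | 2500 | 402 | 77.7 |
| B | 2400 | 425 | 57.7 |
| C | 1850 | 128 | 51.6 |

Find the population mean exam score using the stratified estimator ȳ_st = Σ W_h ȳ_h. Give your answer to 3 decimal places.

ȳ_st ≈ 63.436

N = Σ N_h = 6750. Stratum weights W_h = N_h/N.
ȳ_st = (2500·77.7 + 2400·57.7 + 1850·51.6) / 6750 = 63.43556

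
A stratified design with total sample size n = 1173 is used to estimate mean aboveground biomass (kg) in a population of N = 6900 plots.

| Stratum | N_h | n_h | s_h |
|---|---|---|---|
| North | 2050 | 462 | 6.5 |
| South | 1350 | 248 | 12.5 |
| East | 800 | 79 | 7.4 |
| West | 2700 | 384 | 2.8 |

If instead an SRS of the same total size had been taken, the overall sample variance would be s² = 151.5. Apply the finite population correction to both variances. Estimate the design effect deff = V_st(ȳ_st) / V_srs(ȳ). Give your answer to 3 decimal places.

V̂(ȳ_st) = Σ W_h² (1 − n_h/N_h) s_h²/n_h, with W_h = N_h/N and N = 6900:
  stratum North: (2050/6900)²·(1 − 462/2050)·6.5²/462 = 0.00625304
  stratum South: (1350/6900)²·(1 − 248/1350)·12.5²/248 = 0.0196873
  stratum East: (800/6900)²·(1 − 79/800)·7.4²/79 = 0.00839776
  stratum West: (2700/6900)²·(1 − 384/2700)·2.8²/384 = 0.00268157
V_st = 0.0370196
V_srs = (1 − 1173/6900)·151.5/1173 = 0.107199
deff = V_st / V_srs = 0.0370196/0.107199 = 0.3453

deff ≈ 0.345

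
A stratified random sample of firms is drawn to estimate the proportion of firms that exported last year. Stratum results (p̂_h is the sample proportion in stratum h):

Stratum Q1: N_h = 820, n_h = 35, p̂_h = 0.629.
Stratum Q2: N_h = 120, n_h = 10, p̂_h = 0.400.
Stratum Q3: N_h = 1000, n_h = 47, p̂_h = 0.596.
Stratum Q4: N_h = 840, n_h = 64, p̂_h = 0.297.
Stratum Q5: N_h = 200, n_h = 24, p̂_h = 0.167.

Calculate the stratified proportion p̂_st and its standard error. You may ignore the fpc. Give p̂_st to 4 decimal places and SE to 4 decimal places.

p̂_st ≈ 0.4841, SE ≈ 0.0380

N = 2980; stratum weights W_h = N_h/N.
p̂_st = Σ W_h p̂_h = (820·0.629 + 120·0.400 + 1000·0.596 + 840·0.297 + 200·0.167)/2980 = 0.48411
V̂(p̂_st) = Σ W_h² p̂_h(1−p̂_h)/(n_h−1):
  stratum Q1: (820/2980)²·0.629·0.371/34 = 0.000519686
  stratum Q2: (120/2980)²·0.400·0.600/9 = 4.32413e-05
  stratum Q3: (1000/2980)²·0.596·0.404/46 = 0.000589437
  stratum Q4: (840/2980)²·0.297·0.703/63 = 0.000263328
  stratum Q5: (200/2980)²·0.167·0.833/23 = 2.72434e-05
V̂(p̂_st) = 0.00144294; SE = √V̂ = 0.037986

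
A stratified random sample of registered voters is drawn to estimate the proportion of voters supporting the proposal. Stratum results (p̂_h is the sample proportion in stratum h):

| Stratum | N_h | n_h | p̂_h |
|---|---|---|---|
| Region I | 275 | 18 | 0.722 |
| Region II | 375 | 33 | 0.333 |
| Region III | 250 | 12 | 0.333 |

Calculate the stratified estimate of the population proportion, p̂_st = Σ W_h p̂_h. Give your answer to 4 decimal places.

N = 900; stratum weights W_h = N_h/N.
p̂_st = Σ W_h p̂_h = (275·0.722 + 375·0.333 + 250·0.333)/900 = 0.45186

p̂_st ≈ 0.4519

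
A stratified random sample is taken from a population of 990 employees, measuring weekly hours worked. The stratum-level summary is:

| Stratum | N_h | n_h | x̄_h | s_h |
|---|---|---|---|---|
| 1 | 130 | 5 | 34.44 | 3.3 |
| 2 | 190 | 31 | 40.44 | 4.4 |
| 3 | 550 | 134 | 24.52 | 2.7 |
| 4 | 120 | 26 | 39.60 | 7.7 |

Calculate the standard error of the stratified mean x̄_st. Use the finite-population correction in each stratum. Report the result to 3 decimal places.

V̂(x̄_st) = Σ W_h² (1 − n_h/N_h) s_h²/n_h, with W_h = N_h/N and N = 990:
  stratum 1: (130/990)²·(1 − 5/130)·3.3²/5 = 0.0361111
  stratum 2: (190/990)²·(1 − 31/190)·4.4²/31 = 0.0192497
  stratum 3: (550/990)²·(1 − 134/550)·2.7²/134 = 0.0127001
  stratum 4: (120/990)²·(1 − 26/120)·7.7²/26 = 0.026245
V̂(x̄_st) = 0.094306
SE(x̄_st) = √0.094306 = 0.307093

SE(x̄_st) ≈ 0.307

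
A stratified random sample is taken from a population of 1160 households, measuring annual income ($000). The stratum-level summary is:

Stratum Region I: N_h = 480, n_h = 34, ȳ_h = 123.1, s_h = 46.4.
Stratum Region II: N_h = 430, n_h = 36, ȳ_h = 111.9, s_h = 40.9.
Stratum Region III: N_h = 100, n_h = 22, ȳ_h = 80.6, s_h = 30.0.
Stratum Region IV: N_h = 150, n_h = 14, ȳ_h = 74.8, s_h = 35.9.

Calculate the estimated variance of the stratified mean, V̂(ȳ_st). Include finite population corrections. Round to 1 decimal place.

V̂(ȳ_st) = Σ W_h² (1 − n_h/N_h) s_h²/n_h, with W_h = N_h/N and N = 1160:
  stratum Region I: (480/1160)²·(1 − 34/480)·46.4²/34 = 10.0744
  stratum Region II: (430/1160)²·(1 − 36/430)·40.9²/36 = 5.8505
  stratum Region III: (100/1160)²·(1 − 22/100)·30.0²/22 = 0.237137
  stratum Region IV: (150/1160)²·(1 − 14/150)·35.9²/14 = 1.39565
V̂(ȳ_st) = 17.5576

V̂(ȳ_st) ≈ 17.6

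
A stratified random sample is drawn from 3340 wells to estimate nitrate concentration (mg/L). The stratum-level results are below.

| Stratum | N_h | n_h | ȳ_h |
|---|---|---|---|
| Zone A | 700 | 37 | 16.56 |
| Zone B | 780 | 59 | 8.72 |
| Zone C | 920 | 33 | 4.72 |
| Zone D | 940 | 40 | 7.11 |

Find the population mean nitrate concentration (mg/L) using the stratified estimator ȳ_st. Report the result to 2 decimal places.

N = Σ N_h = 3340. Stratum weights W_h = N_h/N.
ȳ_st = (700·16.56 + 780·8.72 + 920·4.72 + 940·7.11) / 3340 = 8.8082

ȳ_st ≈ 8.81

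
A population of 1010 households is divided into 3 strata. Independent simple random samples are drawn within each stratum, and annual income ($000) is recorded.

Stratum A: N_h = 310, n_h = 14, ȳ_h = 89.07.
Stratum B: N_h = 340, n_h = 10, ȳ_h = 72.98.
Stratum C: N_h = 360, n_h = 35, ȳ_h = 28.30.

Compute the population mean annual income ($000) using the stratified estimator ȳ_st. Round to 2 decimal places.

ȳ_st ≈ 61.99

N = Σ N_h = 1010. Stratum weights W_h = N_h/N.
ȳ_st = (310·89.07 + 340·72.98 + 360·28.30) / 1010 = 61.9930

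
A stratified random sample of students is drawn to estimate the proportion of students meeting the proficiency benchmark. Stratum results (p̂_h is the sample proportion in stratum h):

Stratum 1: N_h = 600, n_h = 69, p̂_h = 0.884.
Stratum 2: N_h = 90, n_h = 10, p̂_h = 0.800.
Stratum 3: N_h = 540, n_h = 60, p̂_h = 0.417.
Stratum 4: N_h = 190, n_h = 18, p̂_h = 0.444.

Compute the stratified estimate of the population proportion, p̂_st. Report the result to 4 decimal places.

N = 1420; stratum weights W_h = N_h/N.
p̂_st = Σ W_h p̂_h = (600·0.884 + 90·0.800 + 540·0.417 + 190·0.444)/1420 = 0.64221

p̂_st ≈ 0.6422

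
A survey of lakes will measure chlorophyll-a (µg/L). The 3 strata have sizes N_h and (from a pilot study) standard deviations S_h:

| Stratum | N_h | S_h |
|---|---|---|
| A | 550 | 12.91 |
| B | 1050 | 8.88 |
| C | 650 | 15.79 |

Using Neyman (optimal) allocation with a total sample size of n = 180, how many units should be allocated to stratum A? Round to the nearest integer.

48

Neyman allocation: n_h = n · N_h S_h / Σ N_i S_i, with n = 180.
  stratum A: N_h·S_h = 550·12.91 = 7100.50
  stratum B: N_h·S_h = 1050·8.88 = 9324.00
  stratum C: N_h·S_h = 650·15.79 = 10263.50
Σ N_h S_h = 26688.00
n for stratum A = 180·7100.50/26688.00 = 47.890 → 48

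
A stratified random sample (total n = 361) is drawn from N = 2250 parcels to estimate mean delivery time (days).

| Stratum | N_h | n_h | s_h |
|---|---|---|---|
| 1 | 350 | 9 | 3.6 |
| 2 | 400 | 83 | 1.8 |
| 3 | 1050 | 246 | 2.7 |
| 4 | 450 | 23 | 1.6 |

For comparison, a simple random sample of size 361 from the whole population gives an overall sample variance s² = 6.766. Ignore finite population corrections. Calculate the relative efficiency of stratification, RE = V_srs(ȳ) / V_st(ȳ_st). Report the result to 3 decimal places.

V̂(ȳ_st) = Σ W_h² s_h²/n_h, with W_h = N_h/N and N = 2250:
  stratum 1: (350/2250)²·3.6²/9 = 0.0348444
  stratum 2: (400/2250)²·1.8²/83 = 0.00123373
  stratum 3: (1050/2250)²·2.7²/246 = 0.00645366
  stratum 4: (450/2250)²·1.6²/23 = 0.00445217
V_st = 0.046984
V_srs = s²/n = 6.766/361 = 0.0187424
Relative efficiency = V_srs / V_st = 0.0187424/0.046984 = 0.3989

RE ≈ 0.399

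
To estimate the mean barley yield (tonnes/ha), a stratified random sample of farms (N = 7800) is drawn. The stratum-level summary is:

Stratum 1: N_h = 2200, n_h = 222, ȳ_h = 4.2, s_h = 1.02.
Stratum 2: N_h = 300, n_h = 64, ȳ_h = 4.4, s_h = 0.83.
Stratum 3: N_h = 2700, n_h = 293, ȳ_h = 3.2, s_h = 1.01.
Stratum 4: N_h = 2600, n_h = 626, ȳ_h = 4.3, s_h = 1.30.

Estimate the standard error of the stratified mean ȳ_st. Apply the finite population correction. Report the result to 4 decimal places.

V̂(ȳ_st) = Σ W_h² (1 − n_h/N_h) s_h²/n_h, with W_h = N_h/N and N = 7800:
  stratum 1: (2200/7800)²·(1 − 222/2200)·1.02²/222 = 0.000335202
  stratum 2: (300/7800)²·(1 − 64/300)·0.83²/64 = 1.25262e-05
  stratum 3: (2700/7800)²·(1 − 293/2700)·1.01²/293 = 0.0003719
  stratum 4: (2600/7800)²·(1 − 626/2600)·1.30²/626 = 0.000227742
V̂(ȳ_st) = 0.000947371
SE(ȳ_st) = √0.000947371 = 0.0307794

SE(ȳ_st) ≈ 0.0308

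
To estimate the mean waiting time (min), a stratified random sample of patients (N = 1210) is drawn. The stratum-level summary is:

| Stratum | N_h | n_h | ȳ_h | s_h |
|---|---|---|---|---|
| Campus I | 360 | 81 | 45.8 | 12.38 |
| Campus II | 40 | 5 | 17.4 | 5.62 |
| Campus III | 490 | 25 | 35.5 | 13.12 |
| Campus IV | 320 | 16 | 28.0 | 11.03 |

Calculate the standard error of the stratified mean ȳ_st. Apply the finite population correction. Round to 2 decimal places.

V̂(ȳ_st) = Σ W_h² (1 − n_h/N_h) s_h²/n_h, with W_h = N_h/N and N = 1210:
  stratum Campus I: (360/1210)²·(1 − 81/360)·12.38²/81 = 0.129805
  stratum Campus II: (40/1210)²·(1 − 5/40)·5.62²/5 = 0.00604032
  stratum Campus III: (490/1210)²·(1 − 25/490)·13.12²/25 = 1.07153
  stratum Campus IV: (320/1210)²·(1 − 16/320)·11.03²/16 = 0.505224
V̂(ȳ_st) = 1.7126
SE(ȳ_st) = √1.7126 = 1.30866

SE(ȳ_st) ≈ 1.31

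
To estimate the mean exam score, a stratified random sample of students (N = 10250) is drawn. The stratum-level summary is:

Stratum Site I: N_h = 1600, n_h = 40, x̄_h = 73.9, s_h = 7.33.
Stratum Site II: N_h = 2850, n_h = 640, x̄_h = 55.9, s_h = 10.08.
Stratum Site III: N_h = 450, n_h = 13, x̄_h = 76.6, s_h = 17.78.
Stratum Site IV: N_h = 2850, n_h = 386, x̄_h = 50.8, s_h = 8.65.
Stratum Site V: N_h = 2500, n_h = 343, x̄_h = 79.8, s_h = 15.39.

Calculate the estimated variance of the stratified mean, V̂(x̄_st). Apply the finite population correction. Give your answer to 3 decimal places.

V̂(x̄_st) = Σ W_h² (1 − n_h/N_h) s_h²/n_h, with W_h = N_h/N and N = 10250:
  stratum Site I: (1600/10250)²·(1 − 40/1600)·7.33²/40 = 0.0319113
  stratum Site II: (2850/10250)²·(1 − 640/2850)·10.08²/640 = 0.00951767
  stratum Site III: (450/10250)²·(1 − 13/450)·17.78²/13 = 0.0455162
  stratum Site IV: (2850/10250)²·(1 − 386/2850)·8.65²/386 = 0.0129564
  stratum Site V: (2500/10250)²·(1 − 343/2500)·15.39²/343 = 0.0354426
V̂(x̄_st) = 0.135344

V̂(x̄_st) ≈ 0.135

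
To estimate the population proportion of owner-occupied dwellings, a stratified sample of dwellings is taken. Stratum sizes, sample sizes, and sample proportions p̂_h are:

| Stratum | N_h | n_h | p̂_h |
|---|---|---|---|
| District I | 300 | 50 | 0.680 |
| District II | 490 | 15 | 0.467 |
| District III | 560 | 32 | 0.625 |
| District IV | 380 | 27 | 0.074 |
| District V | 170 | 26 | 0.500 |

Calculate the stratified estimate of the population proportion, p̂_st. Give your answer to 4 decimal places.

p̂_st ≈ 0.4716

N = 1900; stratum weights W_h = N_h/N.
p̂_st = Σ W_h p̂_h = (300·0.680 + 490·0.467 + 560·0.625 + 380·0.074 + 170·0.500)/1900 = 0.47155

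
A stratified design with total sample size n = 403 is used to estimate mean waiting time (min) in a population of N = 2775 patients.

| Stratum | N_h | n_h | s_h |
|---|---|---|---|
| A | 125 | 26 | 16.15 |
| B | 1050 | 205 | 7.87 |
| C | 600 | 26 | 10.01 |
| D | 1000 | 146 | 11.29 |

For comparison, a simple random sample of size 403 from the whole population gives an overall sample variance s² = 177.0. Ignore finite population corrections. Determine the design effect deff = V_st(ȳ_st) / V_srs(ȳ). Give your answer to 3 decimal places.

deff ≈ 0.813

V̂(ȳ_st) = Σ W_h² s_h²/n_h, with W_h = N_h/N and N = 2775:
  stratum A: (125/2775)²·16.15²/26 = 0.0203547
  stratum B: (1050/2775)²·7.87²/205 = 0.0432562
  stratum C: (600/2775)²·10.01²/26 = 0.180165
  stratum D: (1000/2775)²·11.29²/146 = 0.113373
V_st = 0.357149
V_srs = s²/n = 177.0/403 = 0.439206
deff = V_st / V_srs = 0.357149/0.439206 = 0.8132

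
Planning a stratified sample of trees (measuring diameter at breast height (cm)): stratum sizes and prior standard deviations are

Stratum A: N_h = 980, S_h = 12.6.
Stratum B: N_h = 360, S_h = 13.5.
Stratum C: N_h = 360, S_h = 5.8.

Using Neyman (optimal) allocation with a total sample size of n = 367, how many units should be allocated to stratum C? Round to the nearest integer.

40

Neyman allocation: n_h = n · N_h S_h / Σ N_i S_i, with n = 367.
  stratum A: N_h·S_h = 980·12.6 = 12348.00
  stratum B: N_h·S_h = 360·13.5 = 4860.00
  stratum C: N_h·S_h = 360·5.8 = 2088.00
Σ N_h S_h = 19296.00
n for stratum C = 367·2088.00/19296.00 = 39.713 → 40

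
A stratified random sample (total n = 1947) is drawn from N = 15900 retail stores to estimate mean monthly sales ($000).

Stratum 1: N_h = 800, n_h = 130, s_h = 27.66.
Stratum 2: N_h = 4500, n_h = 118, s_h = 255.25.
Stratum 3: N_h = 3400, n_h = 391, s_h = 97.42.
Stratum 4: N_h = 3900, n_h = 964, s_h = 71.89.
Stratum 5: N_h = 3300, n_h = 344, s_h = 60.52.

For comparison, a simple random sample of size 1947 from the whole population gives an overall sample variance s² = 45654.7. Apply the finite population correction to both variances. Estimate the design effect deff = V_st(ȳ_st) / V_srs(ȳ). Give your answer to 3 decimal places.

deff ≈ 2.173

V̂(ȳ_st) = Σ W_h² (1 − n_h/N_h) s_h²/n_h, with W_h = N_h/N and N = 15900:
  stratum 1: (800/15900)²·(1 − 130/800)·27.66²/130 = 0.0124776
  stratum 2: (4500/15900)²·(1 − 118/4500)·255.25²/118 = 43.0666
  stratum 3: (3400/15900)²·(1 − 391/3400)·97.42²/391 = 0.98226
  stratum 4: (3900/15900)²·(1 − 964/3900)·71.89²/964 = 0.242821
  stratum 5: (3300/15900)²·(1 − 344/3300)·60.52²/344 = 0.410831
V_st = 44.7149
V_srs = (1 − 1947/15900)·45654.7/1947 = 20.5774
deff = V_st / V_srs = 44.7149/20.5774 = 2.1730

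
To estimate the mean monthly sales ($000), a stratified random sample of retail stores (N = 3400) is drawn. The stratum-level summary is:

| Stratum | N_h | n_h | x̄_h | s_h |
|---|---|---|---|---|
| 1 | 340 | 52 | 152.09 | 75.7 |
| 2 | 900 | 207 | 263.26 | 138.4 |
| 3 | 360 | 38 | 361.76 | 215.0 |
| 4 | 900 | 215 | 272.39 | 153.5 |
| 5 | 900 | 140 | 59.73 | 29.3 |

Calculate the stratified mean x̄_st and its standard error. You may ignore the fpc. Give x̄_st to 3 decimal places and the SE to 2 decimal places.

x̄_st ≈ 211.114, SE ≈ 5.42

x̄_st = Σ W_h x̄_h = (340·152.09 + 900·263.26 + 360·361.76 + 900·272.39 + 900·59.73)/3400 = 211.11359
V̂(x̄_st) = Σ W_h² s_h²/n_h, with W_h = N_h/N and N = 3400:
  stratum 1: (340/3400)²·75.7²/52 = 1.10202
  stratum 2: (900/3400)²·138.4²/207 = 6.48379
  stratum 3: (360/3400)²·215.0²/38 = 13.6377
  stratum 4: (900/3400)²·153.5²/215 = 7.67901
  stratum 5: (900/3400)²·29.3²/140 = 0.429669
V̂(x̄_st) = 29.3322
SE(x̄_st) = √29.3322 = 5.41592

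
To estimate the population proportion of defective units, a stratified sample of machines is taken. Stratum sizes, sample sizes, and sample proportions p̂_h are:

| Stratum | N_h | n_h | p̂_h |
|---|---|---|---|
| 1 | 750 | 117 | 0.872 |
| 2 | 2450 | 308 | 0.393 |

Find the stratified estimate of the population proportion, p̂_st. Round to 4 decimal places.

N = 3200; stratum weights W_h = N_h/N.
p̂_st = Σ W_h p̂_h = (750·0.872 + 2450·0.393)/3200 = 0.50527

p̂_st ≈ 0.5053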